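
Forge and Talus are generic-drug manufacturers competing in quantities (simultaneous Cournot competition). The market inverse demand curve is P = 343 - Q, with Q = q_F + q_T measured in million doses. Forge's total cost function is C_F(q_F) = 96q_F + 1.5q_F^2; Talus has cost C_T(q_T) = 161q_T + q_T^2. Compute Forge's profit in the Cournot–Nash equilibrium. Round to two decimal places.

Forge's profit: π_F = (343 - Q)q_F - (96q_F + (3/2)q_F²). Setting ∂π_F/∂q_F = 0: 247 - 5q_F - (q_T) = 0.
Talus's profit: π_T = (343 - Q)q_T - (161q_T + q_T²). Setting ∂π_T/∂q_T = 0: 182 - 4q_T - (q_F) = 0.
Best responses: q_F = (247 - q_T)/5, q_T = (182 - q_F)/4.
Solving the pair: q_F = 806/19, q_T = 663/19.
Price P = 343 - 1469/19 = 265.6842.
Forge's profit: 265.6842·(806/19) - 96·(806/19) - (3/2)(806/19)² = 4498.8643.

4498.86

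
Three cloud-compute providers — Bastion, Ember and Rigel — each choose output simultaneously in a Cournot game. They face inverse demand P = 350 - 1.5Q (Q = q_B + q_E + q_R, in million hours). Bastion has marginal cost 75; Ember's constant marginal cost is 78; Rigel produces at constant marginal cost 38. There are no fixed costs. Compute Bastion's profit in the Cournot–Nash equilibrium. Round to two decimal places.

Bastion's profit: π_B = (350 - 1.5Q)q_B - (75q_B). Setting ∂π_B/∂q_B = 0: 275 - 3q_B - (3/2)(q_E + q_R) = 0.
Ember's profit: π_E = (350 - 1.5Q)q_E - (78q_E). Setting ∂π_E/∂q_E = 0: 272 - 3q_E - (3/2)(q_B + q_R) = 0.
Rigel's profit: π_R = (350 - 1.5Q)q_R - (38q_R). Setting ∂π_R/∂q_R = 0: 312 - 3q_R - (3/2)(q_B + q_E) = 0.
Summing all 3 equations gives 859 − 6Q = 0, hence Q = 859/6.
Back-substituting: q_B = (275 − 859/4)/(3/2) = 241/6, q_E = (272 − 859/4)/(3/2) = 229/6, q_R = (312 − 859/4)/(3/2) = 389/6.
Price P = 350 - (3/2)·(859/6) = 541/4.
Bastion's profit: (541/4 - 75)·(241/6) = 2420.0417.

2420.04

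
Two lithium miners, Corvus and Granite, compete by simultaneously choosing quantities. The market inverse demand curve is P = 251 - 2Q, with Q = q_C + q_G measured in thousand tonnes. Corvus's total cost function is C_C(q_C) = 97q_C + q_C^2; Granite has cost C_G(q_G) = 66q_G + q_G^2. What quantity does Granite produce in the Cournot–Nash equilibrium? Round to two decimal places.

Corvus's profit: π_C = (251 - 2Q)q_C - (97q_C + q_C²). Setting ∂π_C/∂q_C = 0: 154 - 6q_C - 2(q_G) = 0.
Granite's first-order condition: 185 - 6q_G - 2(q_C) = 0.
Rearranging gives the reaction functions q_C = (154 - 2q_G)/6 and q_G = (185 - 2q_C)/6.
Substituting one into the other gives q_C = 277/16 and q_G = 401/16.

25.06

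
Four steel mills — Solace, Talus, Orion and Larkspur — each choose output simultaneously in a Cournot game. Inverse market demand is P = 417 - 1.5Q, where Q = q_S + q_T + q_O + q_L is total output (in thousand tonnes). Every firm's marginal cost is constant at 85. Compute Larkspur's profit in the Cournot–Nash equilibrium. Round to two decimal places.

Each firm earns π_i = (417 - 1.5Q)q_i - 85q_i.
Setting ∂π_i/∂q_i = 0 with rivals' quantities fixed: 332 - 3q_i - (3/2)·Σ_{j≠i} q_j = 0.
By symmetry each firm produces the same amount; substituting Σ_{j≠i} q_j = 3q_i yields q_i = 332/(15/2) = 664/15.
Price P = 417 - (3/2)·177.0667 = 757/5.
Larkspur's profit: (757/5 - 85)·(664/15) = 2939.3067.

2939.31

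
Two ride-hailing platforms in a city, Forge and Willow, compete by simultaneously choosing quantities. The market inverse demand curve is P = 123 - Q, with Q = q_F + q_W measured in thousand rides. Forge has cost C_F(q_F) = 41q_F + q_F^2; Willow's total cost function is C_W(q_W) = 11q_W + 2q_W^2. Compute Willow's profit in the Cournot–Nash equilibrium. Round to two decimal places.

Forge's profit: π_F = (123 - Q)q_F - (41q_F + q_F²). Setting ∂π_F/∂q_F = 0: 82 - 4q_F - (q_W) = 0.
Willow's first-order condition: 112 - 6q_W - (q_F) = 0.
Rearranging gives the reaction functions q_F = (82 - q_W)/4 and q_W = (112 - q_F)/6.
Solving the pair: q_F = 380/23, q_W = 366/23.
Price P = 123 - 746/23 = 90.5652.
Willow's profit: 90.5652·(366/23) - 11·(366/23) - 2(366/23)² = 759.6749.

759.67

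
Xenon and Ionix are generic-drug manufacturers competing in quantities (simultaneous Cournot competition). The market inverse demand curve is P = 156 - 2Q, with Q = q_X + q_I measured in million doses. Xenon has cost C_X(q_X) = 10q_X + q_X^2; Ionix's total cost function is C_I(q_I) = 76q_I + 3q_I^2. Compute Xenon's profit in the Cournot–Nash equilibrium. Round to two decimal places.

1616.71

Xenon's profit: π_X = (156 - 2Q)q_X - (10q_X + q_X²). Setting ∂π_X/∂q_X = 0: 146 - 6q_X - 2(q_I) = 0.
Ionix's first-order condition: 80 - 10q_I - 2(q_X) = 0.
Rearranging gives the reaction functions q_X = (146 - 2q_I)/6 and q_I = (80 - 2q_X)/10.
Substituting one into the other gives q_X = 325/14 and q_I = 47/14.
Price P = 156 - 2·(186/7) = 720/7.
Xenon's profit: (720/7)·(325/14) - 10·(325/14) - (325/14)² = 1616.7092.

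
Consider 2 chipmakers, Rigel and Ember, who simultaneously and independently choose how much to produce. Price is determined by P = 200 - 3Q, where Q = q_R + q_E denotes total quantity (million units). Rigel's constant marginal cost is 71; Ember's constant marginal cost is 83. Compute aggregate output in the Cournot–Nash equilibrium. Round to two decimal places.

Rigel's profit: π_R = (200 - 3Q)q_R - (71q_R). Setting ∂π_R/∂q_R = 0: 129 - 6q_R - 3(q_E) = 0.
Ember's first-order condition: 117 - 6q_E - 3(q_R) = 0.
Best responses: q_R = (129 - 3q_E)/6, q_E = (117 - 3q_R)/6.
Solving the pair: q_R = 47/3, q_E = 35/3.
Total output Q = 47/3 + 35/3 = 82/3.

27.33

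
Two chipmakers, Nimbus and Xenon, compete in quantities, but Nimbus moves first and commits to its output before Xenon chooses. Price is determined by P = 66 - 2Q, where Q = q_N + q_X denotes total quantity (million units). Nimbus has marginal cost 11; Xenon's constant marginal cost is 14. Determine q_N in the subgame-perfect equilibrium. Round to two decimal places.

14.50

The follower Xenon best-responds to any q_N: π_X = (66 - 2Q)q_X - 14q_X.
∂π_X/∂q_X = 52 - 2q_N - 4q_X = 0 gives the reaction function q_X = (52 - 2q_N)/4.
Nimbus substitutes q_X(q_N) into its own profit: π_N = q_N(66 - 2q_N - (52 - 2q_N)/2) - 11q_N = (40 - q_N)q_N - 11q_N.
The leader's first-order condition 29 - 2q_N = 0 yields q_N = 29/2.
Then q_X = (52 - 2·(29/2))/4 = 23/4.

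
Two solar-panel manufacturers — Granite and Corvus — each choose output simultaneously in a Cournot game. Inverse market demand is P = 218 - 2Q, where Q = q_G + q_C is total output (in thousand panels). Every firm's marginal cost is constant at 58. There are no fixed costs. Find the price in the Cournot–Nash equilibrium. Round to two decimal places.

111.33

Each firm earns π_i = (218 - 2Q)q_i - 58q_i.
Setting ∂π_i/∂q_i = 0 with rivals' quantities fixed: 160 - 4q_i - 2q_j = 0.
By symmetry each firm produces the same amount; substituting q_j = q_i yields q_i = 160/6 = 80/3.
Total output Q = 160/3, so price P = 218 - 2·(160/3) = 334/3.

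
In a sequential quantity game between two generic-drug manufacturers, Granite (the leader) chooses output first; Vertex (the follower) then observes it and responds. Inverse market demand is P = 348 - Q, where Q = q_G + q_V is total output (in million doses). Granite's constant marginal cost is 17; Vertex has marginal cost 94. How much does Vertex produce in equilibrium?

25

Solve by backward induction. Given q_G, the follower Vertex maximises π_V = (348 - q_G - q_V)q_V - 94q_V.
Follower FOC: 254 - q_G - 2q_V = 0, so q_V(q_G) = (254 - q_G)/2.
Granite substitutes q_V(q_G) into its own profit: π_G = q_G(348 - q_G - (254 - q_G)/2) - 17q_G = (221 - (1/2)q_G)q_G - 17q_G.
Maximising: ∂π_G/∂q_G = 204 - q_G = 0, giving q_G = 204.
Then q_V = (254 - 204)/2 = 25.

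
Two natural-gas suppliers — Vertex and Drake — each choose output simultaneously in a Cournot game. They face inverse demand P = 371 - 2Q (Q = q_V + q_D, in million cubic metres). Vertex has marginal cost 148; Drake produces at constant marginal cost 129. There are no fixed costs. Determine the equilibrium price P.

216

Vertex's profit: π_V = (371 - 2Q)q_V - (148q_V). Setting ∂π_V/∂q_V = 0: 223 - 4q_V - 2(q_D) = 0.
Drake's profit: π_D = (371 - 2Q)q_D - (129q_D). Setting ∂π_D/∂q_D = 0: 242 - 4q_D - 2(q_V) = 0.
Best responses: q_V = (223 - 2q_D)/4, q_D = (242 - 2q_V)/4.
Solving the pair: q_V = 34, q_D = 87/2.
Total output Q = 155/2, so price P = 371 - 2·(155/2) = 216.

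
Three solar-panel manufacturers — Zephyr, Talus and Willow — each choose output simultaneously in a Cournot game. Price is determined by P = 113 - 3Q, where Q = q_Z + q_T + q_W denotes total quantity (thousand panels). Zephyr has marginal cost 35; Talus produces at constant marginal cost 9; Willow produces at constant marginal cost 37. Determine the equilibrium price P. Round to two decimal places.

48.50

Zephyr's profit: π_Z = (113 - 3Q)q_Z - (35q_Z). Setting ∂π_Z/∂q_Z = 0: 78 - 6q_Z - 3(q_T + q_W) = 0.
Talus's profit: π_T = (113 - 3Q)q_T - (9q_T). Setting ∂π_T/∂q_T = 0: 104 - 6q_T - 3(q_Z + q_W) = 0.
Willow's first-order condition: 76 - 6q_W - 3(q_Z + q_T) = 0.
Summing all 3 equations gives 258 − 12Q = 0, hence Q = 43/2.
Back-substituting: q_Z = (78 − 129/2)/3 = 9/2, q_T = (104 − 129/2)/3 = 79/6, q_W = (76 − 129/2)/3 = 23/6.
Total output Q = 43/2, so price P = 113 - 3·(43/2) = 97/2.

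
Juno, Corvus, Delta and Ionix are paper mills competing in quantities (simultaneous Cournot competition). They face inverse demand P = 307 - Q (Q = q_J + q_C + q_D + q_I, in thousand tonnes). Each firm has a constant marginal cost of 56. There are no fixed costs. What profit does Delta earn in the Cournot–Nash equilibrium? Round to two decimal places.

2520.04

A representative firm's profit is π_i = q_i(307 - Q) - 56q_i.
Setting ∂π_i/∂q_i = 0 with rivals' quantities fixed: 251 - 2q_i - Σ_{j≠i} q_j = 0.
By symmetry each firm produces the same amount; substituting Σ_{j≠i} q_j = 3q_i yields q_i = 251/5.
Price P = 307 - 1004/5 = 531/5.
Delta's profit: (531/5 - 56)·(251/5) = 2520.0400.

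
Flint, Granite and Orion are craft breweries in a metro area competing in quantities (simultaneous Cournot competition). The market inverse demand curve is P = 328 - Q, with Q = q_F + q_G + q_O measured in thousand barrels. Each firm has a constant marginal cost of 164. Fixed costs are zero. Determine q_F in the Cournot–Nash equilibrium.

41

Each firm earns π_i = (328 - Q)q_i - 164q_i.
First-order condition (treating rivals' output as given): 164 - 2q_i - Σ_{j≠i} q_j = 0.
With identical firms every q_j equals q_i, so Σ_{j≠i} q_j = 2q_i and 164 = 4q_i, giving q_i = 41.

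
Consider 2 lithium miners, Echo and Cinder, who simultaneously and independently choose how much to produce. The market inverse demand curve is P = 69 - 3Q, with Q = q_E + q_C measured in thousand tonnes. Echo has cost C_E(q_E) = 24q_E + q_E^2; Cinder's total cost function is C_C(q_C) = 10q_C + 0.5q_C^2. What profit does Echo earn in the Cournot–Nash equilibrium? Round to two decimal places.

Echo's profit: π_E = (69 - 3Q)q_E - (24q_E + q_E²). Setting ∂π_E/∂q_E = 0: 45 - 8q_E - 3(q_C) = 0.
Cinder's profit: π_C = (69 - 3Q)q_C - (10q_C + (1/2)q_C²). Setting ∂π_C/∂q_C = 0: 59 - 7q_C - 3(q_E) = 0.
Rearranging gives the reaction functions q_E = (45 - 3q_C)/8 and q_C = (59 - 3q_E)/7.
Substituting one into the other gives q_E = 138/47 and q_C = 337/47.
Price P = 69 - 3·(475/47) = 1818/47.
Echo's profit: (1818/47)·(138/47) - 24·(138/47) - (138/47)² = 34.4844.

34.48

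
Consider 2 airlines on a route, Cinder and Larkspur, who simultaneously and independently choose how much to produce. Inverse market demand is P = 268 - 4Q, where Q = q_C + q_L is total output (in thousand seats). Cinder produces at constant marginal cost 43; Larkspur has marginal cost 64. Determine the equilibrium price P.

125

Cinder's profit: π_C = (268 - 4Q)q_C - (43q_C). Setting ∂π_C/∂q_C = 0: 225 - 8q_C - 4(q_L) = 0.
Larkspur's first-order condition: 204 - 8q_L - 4(q_C) = 0.
Rearranging gives the reaction functions q_C = (225 - 4q_L)/8 and q_L = (204 - 4q_C)/8.
Substituting one into the other gives q_C = 41/2 and q_L = 61/4.
Total output Q = 143/4, so price P = 268 - 4·(143/4) = 125.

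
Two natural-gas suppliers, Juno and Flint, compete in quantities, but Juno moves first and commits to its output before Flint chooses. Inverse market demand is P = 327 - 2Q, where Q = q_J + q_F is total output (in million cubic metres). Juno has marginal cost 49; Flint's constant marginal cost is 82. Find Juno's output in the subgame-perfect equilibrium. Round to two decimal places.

Solve by backward induction. Given q_J, the follower Flint maximises π_F = (327 - 2q_J - 2q_F)q_F - 82q_F.
∂π_F/∂q_F = 245 - 2q_J - 4q_F = 0 gives the reaction function q_F = (245 - 2q_J)/4.
Juno substitutes q_F(q_J) into its own profit: π_J = q_J(327 - 2q_J - (245 - 2q_J)/2) - 49q_J = (409/2 - q_J)q_J - 49q_J.
Maximising: ∂π_J/∂q_J = 311/2 - 2q_J = 0, giving q_J = 311/4.
Then q_F = (245 - 2·(311/4))/4 = 179/8.

77.75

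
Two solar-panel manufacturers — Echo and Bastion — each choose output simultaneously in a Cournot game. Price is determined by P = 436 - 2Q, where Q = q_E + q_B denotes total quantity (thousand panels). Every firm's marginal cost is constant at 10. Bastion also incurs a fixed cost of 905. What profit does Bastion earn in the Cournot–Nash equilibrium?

A representative firm's profit is π_i = q_i(436 - 2Q) - 10q_i.
First-order condition (treating rivals' output as given): 426 - 4q_i - 2q_j = 0.
With identical firms every q_j equals q_i, so q_j = q_i and 426 = 6q_i, giving q_i = 71.
Price P = 436 - 2·142 = 152.
Bastion's profit: (152 - 10)·71 - 905 = 9177.

9177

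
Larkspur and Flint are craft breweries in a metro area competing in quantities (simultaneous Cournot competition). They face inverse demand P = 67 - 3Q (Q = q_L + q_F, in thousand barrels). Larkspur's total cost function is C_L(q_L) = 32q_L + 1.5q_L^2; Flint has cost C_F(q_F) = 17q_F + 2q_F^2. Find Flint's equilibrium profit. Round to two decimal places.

Larkspur's profit: π_L = (67 - 3Q)q_L - (32q_L + (3/2)q_L²). Setting ∂π_L/∂q_L = 0: 35 - 9q_L - 3(q_F) = 0.
Flint's first-order condition: 50 - 10q_F - 3(q_L) = 0.
Best responses: q_L = (35 - 3q_F)/9, q_F = (50 - 3q_L)/10.
Substituting one into the other gives q_L = 200/81 and q_F = 115/27.
Price P = 67 - 3·(545/81) = 1264/27.
Flint's profit: (1264/27)·(115/27) - 17·(115/27) - 2(115/27)² = 90.7064.

90.71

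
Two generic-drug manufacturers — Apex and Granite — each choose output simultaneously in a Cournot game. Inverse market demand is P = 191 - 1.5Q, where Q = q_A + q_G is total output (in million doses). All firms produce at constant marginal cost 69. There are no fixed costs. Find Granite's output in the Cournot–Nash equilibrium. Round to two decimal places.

27.11

A representative firm's profit is π_i = q_i(191 - 1.5Q) - 69q_i.
Setting ∂π_i/∂q_i = 0 with rivals' quantities fixed: 122 - 3q_i - (3/2)q_j = 0.
With identical firms every q_j equals q_i, so q_j = q_i and 122 = (9/2)q_i, giving q_i = 244/9.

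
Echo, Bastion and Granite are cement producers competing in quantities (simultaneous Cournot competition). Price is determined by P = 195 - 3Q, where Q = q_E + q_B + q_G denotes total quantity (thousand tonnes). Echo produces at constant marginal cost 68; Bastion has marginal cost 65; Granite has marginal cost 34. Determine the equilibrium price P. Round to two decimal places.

Echo's profit: π_E = (195 - 3Q)q_E - (68q_E). Setting ∂π_E/∂q_E = 0: 127 - 6q_E - 3(q_B + q_G) = 0.
Bastion's profit: π_B = (195 - 3Q)q_B - (65q_B). Setting ∂π_B/∂q_B = 0: 130 - 6q_B - 3(q_E + q_G) = 0.
Granite's first-order condition: 161 - 6q_G - 3(q_E + q_B) = 0.
Adding the 3 first-order conditions: 418 − 12Q = 0, so Q = 209/6.
Back-substituting: q_E = (127 − 209/2)/3 = 15/2, q_B = (130 − 209/2)/3 = 17/2, q_G = (161 − 209/2)/3 = 113/6.
Total output Q = 209/6, so price P = 195 - 3·(209/6) = 181/2.

90.50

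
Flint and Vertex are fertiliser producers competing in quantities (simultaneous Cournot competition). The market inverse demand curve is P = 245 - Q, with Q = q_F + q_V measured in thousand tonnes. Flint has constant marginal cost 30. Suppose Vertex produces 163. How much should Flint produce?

With the rival's output fixed at 163, Flint's profit is π_F = (245 - 163 - q_F)q_F - (30q_F) = (82 - q_F)q_F - (30q_F).
∂π_F/∂q_F = 52 - 2q_F = 0, so q_F = 26.

26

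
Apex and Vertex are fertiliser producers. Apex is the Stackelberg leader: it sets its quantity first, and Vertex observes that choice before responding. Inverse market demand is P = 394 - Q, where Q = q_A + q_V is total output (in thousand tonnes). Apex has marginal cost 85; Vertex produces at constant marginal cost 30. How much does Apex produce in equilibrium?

127

Solve by backward induction. Given q_A, the follower Vertex maximises π_V = (394 - q_A - q_V)q_V - 30q_V.
Setting the follower's marginal profit to zero, 364 - q_A - 2q_V = 0, i.e. q_V = (364 - q_A)/2.
The leader anticipates this reaction. Substituting into P = 394 - Q gives P = 212 - (1/2)q_A, so π_A = (212 - (1/2)q_A)q_A - 85q_A.
Maximising: ∂π_A/∂q_A = 127 - q_A = 0, giving q_A = 127.
Then q_V = (364 - 127)/2 = 237/2.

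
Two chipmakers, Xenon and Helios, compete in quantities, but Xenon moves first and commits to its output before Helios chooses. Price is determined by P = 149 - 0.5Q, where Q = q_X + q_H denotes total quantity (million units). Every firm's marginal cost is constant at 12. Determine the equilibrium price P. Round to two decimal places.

46.25

The follower Helios best-responds to any q_X: π_H = (149 - 0.5Q)q_H - 12q_H.
Follower FOC: 137 - (1/2)q_X - q_H = 0, so q_H(q_X) = (137 - (1/2)q_X).
Xenon substitutes q_H(q_X) into its own profit: π_X = q_X(149 - (1/2)q_X - (137 - (1/2)q_X)/2) - 12q_X = (161/2 - (1/4)q_X)q_X - 12q_X.
The leader's first-order condition 137/2 - (1/2)q_X = 0 yields q_X = 137.
Then q_H = (137 - (1/2)·137) = 137/2.
Total output Q = 411/2, so price P = 149 - (1/2)·(411/2) = 185/4.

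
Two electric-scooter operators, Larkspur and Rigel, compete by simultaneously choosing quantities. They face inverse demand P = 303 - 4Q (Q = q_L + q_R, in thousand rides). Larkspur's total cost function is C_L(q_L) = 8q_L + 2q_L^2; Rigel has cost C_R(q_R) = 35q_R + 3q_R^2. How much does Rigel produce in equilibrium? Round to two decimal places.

Larkspur's profit: π_L = (303 - 4Q)q_L - (8q_L + 2q_L²). Setting ∂π_L/∂q_L = 0: 295 - 12q_L - 4(q_R) = 0.
Rigel's first-order condition: 268 - 14q_R - 4(q_L) = 0.
So q_L = (295 - 4q_R)/12 and q_R = (268 - 4q_L)/14.
Solving the pair: q_L = 1529/76, q_R = 509/38.

13.39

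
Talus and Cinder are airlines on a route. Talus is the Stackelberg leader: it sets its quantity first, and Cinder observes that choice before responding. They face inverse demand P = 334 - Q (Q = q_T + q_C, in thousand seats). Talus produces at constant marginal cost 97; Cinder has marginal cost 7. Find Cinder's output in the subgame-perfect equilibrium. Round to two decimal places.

The follower Cinder best-responds to any q_T: π_C = (334 - Q)q_C - 7q_C.
Follower FOC: 327 - q_T - 2q_C = 0, so q_C(q_T) = (327 - q_T)/2.
The leader anticipates this reaction. Substituting into P = 334 - Q gives P = 341/2 - (1/2)q_T, so π_T = (341/2 - (1/2)q_T)q_T - 97q_T.
Maximising: ∂π_T/∂q_T = 147/2 - q_T = 0, giving q_T = 147/2.
Then q_C = (327 - 147/2)/2 = 507/4.

126.75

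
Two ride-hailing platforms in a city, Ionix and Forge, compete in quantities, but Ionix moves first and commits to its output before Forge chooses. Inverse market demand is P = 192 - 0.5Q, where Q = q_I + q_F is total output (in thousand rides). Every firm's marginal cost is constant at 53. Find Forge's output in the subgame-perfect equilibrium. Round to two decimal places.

69.50

Solve by backward induction. Given q_I, the follower Forge maximises π_F = (192 - (1/2)q_I - (1/2)q_F)q_F - 53q_F.
Setting the follower's marginal profit to zero, 139 - (1/2)q_I - q_F = 0, i.e. q_F = (139 - (1/2)q_I).
Ionix substitutes q_F(q_I) into its own profit: π_I = q_I(192 - (1/2)q_I - (139 - (1/2)q_I)/2) - 53q_I = (245/2 - (1/4)q_I)q_I - 53q_I.
Leader FOC: 139/2 - (1/2)q_I = 0, so q_I = 139.
Then q_F = (139 - (1/2)·139) = 139/2.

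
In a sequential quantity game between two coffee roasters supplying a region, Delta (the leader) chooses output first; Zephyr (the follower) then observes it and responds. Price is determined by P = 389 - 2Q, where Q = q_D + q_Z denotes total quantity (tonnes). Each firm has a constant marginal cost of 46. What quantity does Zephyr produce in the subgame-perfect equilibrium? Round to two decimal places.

The follower Zephyr best-responds to any q_D: π_Z = (389 - 2Q)q_Z - 46q_Z.
Follower FOC: 343 - 2q_D - 4q_Z = 0, so q_Z(q_D) = (343 - 2q_D)/4.
Delta substitutes q_Z(q_D) into its own profit: π_D = q_D(389 - 2q_D - (343 - 2q_D)/2) - 46q_D = (435/2 - q_D)q_D - 46q_D.
Maximising: ∂π_D/∂q_D = 343/2 - 2q_D = 0, giving q_D = 343/4.
Then q_Z = (343 - 2·(343/4))/4 = 343/8.

42.88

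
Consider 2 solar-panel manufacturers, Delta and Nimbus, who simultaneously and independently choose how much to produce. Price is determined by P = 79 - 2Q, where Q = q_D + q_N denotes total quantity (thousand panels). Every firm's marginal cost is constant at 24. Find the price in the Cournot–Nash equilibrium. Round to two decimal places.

A representative firm's profit is π_i = q_i(79 - 2Q) - 24q_i.
Setting ∂π_i/∂q_i = 0 with rivals' quantities fixed: 55 - 4q_i - 2q_j = 0.
With identical firms every q_j equals q_i, so q_j = q_i and 55 = 6q_i, giving q_i = 55/6.
Total output Q = 55/3, so price P = 79 - 2·(55/3) = 127/3.

42.33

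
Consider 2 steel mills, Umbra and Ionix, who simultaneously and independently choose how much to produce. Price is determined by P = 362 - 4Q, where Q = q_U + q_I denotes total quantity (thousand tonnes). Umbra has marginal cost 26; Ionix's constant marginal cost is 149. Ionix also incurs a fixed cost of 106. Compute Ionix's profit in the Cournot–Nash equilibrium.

119

Umbra's profit: π_U = (362 - 4Q)q_U - (26q_U). Setting ∂π_U/∂q_U = 0: 336 - 8q_U - 4(q_I) = 0.
Ionix's profit: π_I = (362 - 4Q)q_I - (149q_I). Setting ∂π_I/∂q_I = 0: 213 - 8q_I - 4(q_U) = 0.
So q_U = (336 - 4q_I)/8 and q_I = (213 - 4q_U)/8.
Substituting one into the other gives q_U = 153/4 and q_I = 15/2.
Price P = 362 - 4·(183/4) = 179.
Ionix's profit: (179 - 149)·(15/2) - 106 = 119.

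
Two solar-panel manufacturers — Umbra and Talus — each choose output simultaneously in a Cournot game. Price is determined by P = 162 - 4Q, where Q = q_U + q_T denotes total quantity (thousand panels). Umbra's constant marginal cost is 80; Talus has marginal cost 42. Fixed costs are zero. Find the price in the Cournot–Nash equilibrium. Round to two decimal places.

Umbra's profit: π_U = (162 - 4Q)q_U - (80q_U). Setting ∂π_U/∂q_U = 0: 82 - 8q_U - 4(q_T) = 0.
Talus's profit: π_T = (162 - 4Q)q_T - (42q_T). Setting ∂π_T/∂q_T = 0: 120 - 8q_T - 4(q_U) = 0.
Best responses: q_U = (82 - 4q_T)/8, q_T = (120 - 4q_U)/8.
Solving the pair: q_U = 11/3, q_T = 79/6.
Total output Q = 101/6, so price P = 162 - 4·(101/6) = 284/3.

94.67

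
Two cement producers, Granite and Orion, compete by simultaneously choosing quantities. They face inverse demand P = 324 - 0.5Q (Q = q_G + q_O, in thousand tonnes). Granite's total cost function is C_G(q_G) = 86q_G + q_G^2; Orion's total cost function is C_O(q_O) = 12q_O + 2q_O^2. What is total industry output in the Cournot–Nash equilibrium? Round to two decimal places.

Granite's profit: π_G = (324 - 0.5Q)q_G - (86q_G + q_G²). Setting ∂π_G/∂q_G = 0: 238 - 3q_G - (1/2)(q_O) = 0.
Orion's profit: π_O = (324 - 0.5Q)q_O - (12q_O + 2q_O²). Setting ∂π_O/∂q_O = 0: 312 - 5q_O - (1/2)(q_G) = 0.
Best responses: q_G = (238 - (1/2)q_O)/3, q_O = (312 - (1/2)q_G)/5.
Substituting one into the other gives q_G = 70.1017 and q_O = 55.3898.
Total output Q = 70.1017 + 55.3898 = 125.4915.

125.49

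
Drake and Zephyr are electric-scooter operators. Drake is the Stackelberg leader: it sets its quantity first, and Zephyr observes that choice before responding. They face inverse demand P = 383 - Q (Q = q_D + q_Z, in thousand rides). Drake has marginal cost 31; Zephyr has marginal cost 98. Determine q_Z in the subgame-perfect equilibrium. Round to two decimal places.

37.75

Solve by backward induction. Given q_D, the follower Zephyr maximises π_Z = (383 - q_D - q_Z)q_Z - 98q_Z.
Setting the follower's marginal profit to zero, 285 - q_D - 2q_Z = 0, i.e. q_Z = (285 - q_D)/2.
The leader anticipates this reaction. Substituting into P = 383 - Q gives P = 481/2 - (1/2)q_D, so π_D = (481/2 - (1/2)q_D)q_D - 31q_D.
The leader's first-order condition 419/2 - q_D = 0 yields q_D = 419/2.
Then q_Z = (285 - 419/2)/2 = 151/4.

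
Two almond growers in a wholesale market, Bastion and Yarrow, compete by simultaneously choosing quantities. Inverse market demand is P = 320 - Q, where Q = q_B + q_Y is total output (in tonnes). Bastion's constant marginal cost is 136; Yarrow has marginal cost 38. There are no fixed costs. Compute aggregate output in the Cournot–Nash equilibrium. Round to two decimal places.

Bastion's profit: π_B = (320 - Q)q_B - (136q_B). Setting ∂π_B/∂q_B = 0: 184 - 2q_B - (q_Y) = 0.
Yarrow's first-order condition: 282 - 2q_Y - (q_B) = 0.
Best responses: q_B = (184 - q_Y)/2, q_Y = (282 - q_B)/2.
Substituting one into the other gives q_B = 86/3 and q_Y = 380/3.
Total output Q = 86/3 + 380/3 = 466/3.

155.33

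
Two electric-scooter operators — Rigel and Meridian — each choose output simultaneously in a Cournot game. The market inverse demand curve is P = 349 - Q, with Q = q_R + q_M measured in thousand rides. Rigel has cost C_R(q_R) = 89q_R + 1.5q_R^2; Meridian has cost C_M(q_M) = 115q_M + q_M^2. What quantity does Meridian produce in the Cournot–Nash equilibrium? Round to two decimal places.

Rigel's profit: π_R = (349 - Q)q_R - (89q_R + (3/2)q_R²). Setting ∂π_R/∂q_R = 0: 260 - 5q_R - (q_M) = 0.
Meridian's first-order condition: 234 - 4q_M - (q_R) = 0.
So q_R = (260 - q_M)/5 and q_M = (234 - q_R)/4.
Substituting one into the other gives q_R = 806/19 and q_M = 910/19.

47.89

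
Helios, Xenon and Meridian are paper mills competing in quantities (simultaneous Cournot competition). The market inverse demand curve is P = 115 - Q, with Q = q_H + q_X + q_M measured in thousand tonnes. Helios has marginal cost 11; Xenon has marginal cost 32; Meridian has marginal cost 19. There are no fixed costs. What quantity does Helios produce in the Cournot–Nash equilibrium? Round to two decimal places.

33.25

Helios's profit: π_H = (115 - Q)q_H - (11q_H). Setting ∂π_H/∂q_H = 0: 104 - 2q_H - (q_X + q_M) = 0.
Xenon's first-order condition: 83 - 2q_X - (q_H + q_M) = 0.
Meridian's first-order condition: 96 - 2q_M - (q_H + q_X) = 0.
Adding the 3 first-order conditions: 283 − 4Q = 0, so Q = 283/4.
Back-substituting: q_H = (104 − 283/4) = 133/4, q_X = (83 − 283/4) = 49/4, q_M = (96 − 283/4) = 101/4.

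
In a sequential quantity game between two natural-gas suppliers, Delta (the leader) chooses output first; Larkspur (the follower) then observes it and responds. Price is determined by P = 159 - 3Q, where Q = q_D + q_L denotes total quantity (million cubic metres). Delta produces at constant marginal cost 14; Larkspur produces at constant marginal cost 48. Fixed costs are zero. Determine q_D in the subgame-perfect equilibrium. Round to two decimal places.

The follower Larkspur best-responds to any q_D: π_L = (159 - 3Q)q_L - 48q_L.
Setting the follower's marginal profit to zero, 111 - 3q_D - 6q_L = 0, i.e. q_L = (111 - 3q_D)/6.
The leader anticipates this reaction. Substituting into P = 159 - 3Q gives P = 207/2 - (3/2)q_D, so π_D = (207/2 - (3/2)q_D)q_D - 14q_D.
Maximising: ∂π_D/∂q_D = 179/2 - 3q_D = 0, giving q_D = 179/6.
Then q_L = (111 - 3·(179/6))/6 = 43/12.

29.83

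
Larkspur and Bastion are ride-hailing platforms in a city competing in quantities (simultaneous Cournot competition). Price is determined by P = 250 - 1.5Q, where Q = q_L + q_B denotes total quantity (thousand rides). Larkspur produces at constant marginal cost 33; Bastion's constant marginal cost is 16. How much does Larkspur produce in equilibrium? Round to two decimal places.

44.44

Larkspur's profit: π_L = (250 - 1.5Q)q_L - (33q_L). Setting ∂π_L/∂q_L = 0: 217 - 3q_L - (3/2)(q_B) = 0.
Bastion's first-order condition: 234 - 3q_B - (3/2)(q_L) = 0.
Rearranging gives the reaction functions q_L = (217 - (3/2)q_B)/3 and q_B = (234 - (3/2)q_L)/3.
Solving the pair: q_L = 400/9, q_B = 502/9.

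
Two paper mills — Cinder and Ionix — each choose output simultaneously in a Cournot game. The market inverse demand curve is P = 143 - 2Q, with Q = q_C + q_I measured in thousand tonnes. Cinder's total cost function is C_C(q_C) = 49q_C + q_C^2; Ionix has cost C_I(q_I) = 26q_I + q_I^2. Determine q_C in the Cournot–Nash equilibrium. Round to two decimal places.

Cinder's profit: π_C = (143 - 2Q)q_C - (49q_C + q_C²). Setting ∂π_C/∂q_C = 0: 94 - 6q_C - 2(q_I) = 0.
Ionix's first-order condition: 117 - 6q_I - 2(q_C) = 0.
So q_C = (94 - 2q_I)/6 and q_I = (117 - 2q_C)/6.
Solving the pair: q_C = 165/16, q_I = 257/16.

10.31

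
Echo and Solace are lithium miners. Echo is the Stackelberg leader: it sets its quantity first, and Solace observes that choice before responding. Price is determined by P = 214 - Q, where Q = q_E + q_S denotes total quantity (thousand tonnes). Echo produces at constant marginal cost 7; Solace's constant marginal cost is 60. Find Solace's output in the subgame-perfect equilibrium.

Solve by backward induction. Given q_E, the follower Solace maximises π_S = (214 - q_E - q_S)q_S - 60q_S.
Setting the follower's marginal profit to zero, 154 - q_E - 2q_S = 0, i.e. q_S = (154 - q_E)/2.
Echo substitutes q_S(q_E) into its own profit: π_E = q_E(214 - q_E - (154 - q_E)/2) - 7q_E = (137 - (1/2)q_E)q_E - 7q_E.
The leader's first-order condition 130 - q_E = 0 yields q_E = 130.
Then q_S = (154 - 130)/2 = 12.

12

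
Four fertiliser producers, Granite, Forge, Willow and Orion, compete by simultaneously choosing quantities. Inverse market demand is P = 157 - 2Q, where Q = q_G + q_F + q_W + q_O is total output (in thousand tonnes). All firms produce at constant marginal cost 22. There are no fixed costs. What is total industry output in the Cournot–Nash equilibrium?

A representative firm's profit is π_i = q_i(157 - 2Q) - 22q_i.
Setting ∂π_i/∂q_i = 0 with rivals' quantities fixed: 135 - 4q_i - 2·Σ_{j≠i} q_j = 0.
By symmetry each firm produces the same amount; substituting Σ_{j≠i} q_j = 3q_i yields q_i = 135/10 = 27/2.
Total output Q = 27/2 + 27/2 + 27/2 + 27/2 = 54.

54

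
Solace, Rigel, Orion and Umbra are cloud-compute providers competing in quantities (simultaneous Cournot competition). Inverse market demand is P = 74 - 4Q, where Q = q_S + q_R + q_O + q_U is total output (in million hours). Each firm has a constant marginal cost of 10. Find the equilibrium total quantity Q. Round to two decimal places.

Each firm earns π_i = (74 - 4Q)q_i - 10q_i.
Setting ∂π_i/∂q_i = 0 with rivals' quantities fixed: 64 - 8q_i - 4·Σ_{j≠i} q_j = 0.
With identical firms every q_j equals q_i, so Σ_{j≠i} q_j = 3q_i and 64 = 20q_i, giving q_i = 16/5.
Total output Q = 16/5 + 16/5 + 16/5 + 16/5 = 64/5.

12.80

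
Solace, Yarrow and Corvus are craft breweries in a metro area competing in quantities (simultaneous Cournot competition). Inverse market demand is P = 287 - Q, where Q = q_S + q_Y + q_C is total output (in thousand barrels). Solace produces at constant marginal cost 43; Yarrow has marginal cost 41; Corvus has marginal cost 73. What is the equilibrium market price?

111

Solace's profit: π_S = (287 - Q)q_S - (43q_S). Setting ∂π_S/∂q_S = 0: 244 - 2q_S - (q_Y + q_C) = 0.
Yarrow's profit: π_Y = (287 - Q)q_Y - (41q_Y). Setting ∂π_Y/∂q_Y = 0: 246 - 2q_Y - (q_S + q_C) = 0.
Corvus's profit: π_C = (287 - Q)q_C - (73q_C). Setting ∂π_C/∂q_C = 0: 214 - 2q_C - (q_S + q_Y) = 0.
Summing all 3 equations gives 704 − 4Q = 0, hence Q = 176.
Back-substituting: q_S = (244 − 176) = 68, q_Y = (246 − 176) = 70, q_C = (214 − 176) = 38.
Total output Q = 176, so price P = 287 - 176 = 111.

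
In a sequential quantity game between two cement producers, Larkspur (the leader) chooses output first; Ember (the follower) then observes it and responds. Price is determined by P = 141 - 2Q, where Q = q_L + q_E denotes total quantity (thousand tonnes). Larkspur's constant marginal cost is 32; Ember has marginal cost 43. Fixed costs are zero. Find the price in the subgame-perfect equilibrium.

62

The follower Ember best-responds to any q_L: π_E = (141 - 2Q)q_E - 43q_E.
∂π_E/∂q_E = 98 - 2q_L - 4q_E = 0 gives the reaction function q_E = (98 - 2q_L)/4.
Larkspur substitutes q_E(q_L) into its own profit: π_L = q_L(141 - 2q_L - (98 - 2q_L)/2) - 32q_L = (92 - q_L)q_L - 32q_L.
The leader's first-order condition 60 - 2q_L = 0 yields q_L = 30.
Then q_E = (98 - 2·30)/4 = 19/2.
Total output Q = 79/2, so price P = 141 - 2·(79/2) = 62.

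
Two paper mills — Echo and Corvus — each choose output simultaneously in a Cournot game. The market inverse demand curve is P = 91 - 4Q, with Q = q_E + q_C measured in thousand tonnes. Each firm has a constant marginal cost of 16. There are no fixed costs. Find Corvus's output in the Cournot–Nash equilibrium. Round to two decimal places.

A representative firm's profit is π_i = q_i(91 - 4Q) - 16q_i.
First-order condition (treating rivals' output as given): 75 - 8q_i - 4q_j = 0.
By symmetry each firm produces the same amount; substituting q_j = q_i yields q_i = 75/12 = 25/4.

6.25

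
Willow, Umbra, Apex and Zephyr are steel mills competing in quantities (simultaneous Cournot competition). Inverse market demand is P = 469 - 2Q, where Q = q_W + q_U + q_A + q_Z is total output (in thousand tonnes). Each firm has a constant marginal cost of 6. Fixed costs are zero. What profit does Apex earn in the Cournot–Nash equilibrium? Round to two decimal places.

4287.38

Each firm earns π_i = (469 - 2Q)q_i - 6q_i.
First-order condition (treating rivals' output as given): 463 - 4q_i - 2·Σ_{j≠i} q_j = 0.
By symmetry each firm produces the same amount; substituting Σ_{j≠i} q_j = 3q_i yields q_i = 463/10.
Price P = 469 - 2·(926/5) = 493/5.
Apex's profit: (493/5 - 6)·(463/10) = 4287.3800.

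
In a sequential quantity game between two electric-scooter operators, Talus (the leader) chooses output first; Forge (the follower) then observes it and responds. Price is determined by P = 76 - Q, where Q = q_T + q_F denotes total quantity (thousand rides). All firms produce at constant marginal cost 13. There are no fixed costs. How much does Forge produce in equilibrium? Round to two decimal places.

Solve by backward induction. Given q_T, the follower Forge maximises π_F = (76 - q_T - q_F)q_F - 13q_F.
∂π_F/∂q_F = 63 - q_T - 2q_F = 0 gives the reaction function q_F = (63 - q_T)/2.
The leader anticipates this reaction. Substituting into P = 76 - Q gives P = 89/2 - (1/2)q_T, so π_T = (89/2 - (1/2)q_T)q_T - 13q_T.
Maximising: ∂π_T/∂q_T = 63/2 - q_T = 0, giving q_T = 63/2.
Then q_F = (63 - 63/2)/2 = 63/4.

15.75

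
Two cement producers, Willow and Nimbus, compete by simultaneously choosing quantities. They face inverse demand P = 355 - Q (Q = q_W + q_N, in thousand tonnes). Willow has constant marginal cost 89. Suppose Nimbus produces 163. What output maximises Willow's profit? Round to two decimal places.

With the rival's output fixed at 163, Willow's profit is π_W = (355 - 163 - q_W)q_W - (89q_W) = (192 - q_W)q_W - (89q_W).
∂π_W/∂q_W = 103 - 2q_W = 0, so q_W = 103/2.

51.50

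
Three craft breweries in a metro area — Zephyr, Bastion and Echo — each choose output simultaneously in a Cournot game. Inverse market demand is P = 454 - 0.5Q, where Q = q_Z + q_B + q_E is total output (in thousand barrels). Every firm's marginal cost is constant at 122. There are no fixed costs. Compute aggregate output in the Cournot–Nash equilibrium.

498

Each firm earns π_i = (454 - 0.5Q)q_i - 122q_i.
First-order condition (treating rivals' output as given): 332 - q_i - (1/2)·Σ_{j≠i} q_j = 0.
By symmetry each firm produces the same amount; substituting Σ_{j≠i} q_j = 2q_i yields q_i = 332/2 = 166.
Total output Q = 166 + 166 + 166 = 498.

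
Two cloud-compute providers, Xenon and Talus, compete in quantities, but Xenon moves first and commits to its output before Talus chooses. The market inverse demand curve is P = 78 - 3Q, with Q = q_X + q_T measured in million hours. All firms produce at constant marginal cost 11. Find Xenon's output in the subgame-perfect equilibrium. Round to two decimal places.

The follower Talus best-responds to any q_X: π_T = (78 - 3Q)q_T - 11q_T.
Follower FOC: 67 - 3q_X - 6q_T = 0, so q_T(q_X) = (67 - 3q_X)/6.
Xenon substitutes q_T(q_X) into its own profit: π_X = q_X(78 - 3q_X - (67 - 3q_X)/2) - 11q_X = (89/2 - (3/2)q_X)q_X - 11q_X.
Maximising: ∂π_X/∂q_X = 67/2 - 3q_X = 0, giving q_X = 67/6.
Then q_T = (67 - 3·(67/6))/6 = 67/12.

11.17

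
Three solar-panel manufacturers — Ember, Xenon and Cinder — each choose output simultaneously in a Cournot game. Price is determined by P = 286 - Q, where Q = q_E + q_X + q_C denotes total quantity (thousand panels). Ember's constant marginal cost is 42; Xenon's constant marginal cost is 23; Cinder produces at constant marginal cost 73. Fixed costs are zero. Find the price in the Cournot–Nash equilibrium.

Ember's profit: π_E = (286 - Q)q_E - (42q_E). Setting ∂π_E/∂q_E = 0: 244 - 2q_E - (q_X + q_C) = 0.
Xenon's first-order condition: 263 - 2q_X - (q_E + q_C) = 0.
Cinder's profit: π_C = (286 - Q)q_C - (73q_C). Setting ∂π_C/∂q_C = 0: 213 - 2q_C - (q_E + q_X) = 0.
Summing all 3 equations gives 720 − 4Q = 0, hence Q = 180.
Back-substituting: q_E = (244 − 180) = 64, q_X = (263 − 180) = 83, q_C = (213 − 180) = 33.
Total output Q = 180, so price P = 286 - 180 = 106.

106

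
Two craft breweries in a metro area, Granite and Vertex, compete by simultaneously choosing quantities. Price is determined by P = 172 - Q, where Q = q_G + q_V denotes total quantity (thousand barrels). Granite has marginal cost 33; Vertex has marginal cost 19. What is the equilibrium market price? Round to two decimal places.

Granite's profit: π_G = (172 - Q)q_G - (33q_G). Setting ∂π_G/∂q_G = 0: 139 - 2q_G - (q_V) = 0.
Vertex's first-order condition: 153 - 2q_V - (q_G) = 0.
So q_G = (139 - q_V)/2 and q_V = (153 - q_G)/2.
Solving the pair: q_G = 125/3, q_V = 167/3.
Total output Q = 292/3, so price P = 172 - 292/3 = 224/3.

74.67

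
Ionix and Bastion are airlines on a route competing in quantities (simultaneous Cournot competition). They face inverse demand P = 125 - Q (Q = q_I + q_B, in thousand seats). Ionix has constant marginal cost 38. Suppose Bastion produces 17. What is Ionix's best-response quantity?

35

With the rival's output fixed at 17, Ionix's profit is π_I = (125 - 17 - q_I)q_I - (38q_I) = (108 - q_I)q_I - (38q_I).
∂π_I/∂q_I = 70 - 2q_I = 0, so q_I = 35.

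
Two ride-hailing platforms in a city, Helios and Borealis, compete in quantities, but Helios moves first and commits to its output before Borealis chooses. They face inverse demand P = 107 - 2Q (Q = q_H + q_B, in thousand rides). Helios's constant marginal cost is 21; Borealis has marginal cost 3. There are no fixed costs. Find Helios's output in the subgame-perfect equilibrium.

17

The follower Borealis best-responds to any q_H: π_B = (107 - 2Q)q_B - 3q_B.
Follower FOC: 104 - 2q_H - 4q_B = 0, so q_B(q_H) = (104 - 2q_H)/4.
The leader anticipates this reaction. Substituting into P = 107 - 2Q gives P = 55 - q_H, so π_H = (55 - q_H)q_H - 21q_H.
Leader FOC: 34 - 2q_H = 0, so q_H = 17.
Then q_B = (104 - 2·17)/4 = 35/2.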